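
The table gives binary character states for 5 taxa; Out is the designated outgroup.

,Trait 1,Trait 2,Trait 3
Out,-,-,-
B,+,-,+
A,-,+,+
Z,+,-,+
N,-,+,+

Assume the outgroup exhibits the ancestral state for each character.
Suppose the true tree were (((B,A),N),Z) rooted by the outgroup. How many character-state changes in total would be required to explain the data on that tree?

5

Map each character onto (((B,A),N),Z) (rooted by Out) and count the minimum state changes it requires (Fitch parsimony):
Trait 1: 2; Trait 2: 2; Trait 3: 1.
Total tree length = 5.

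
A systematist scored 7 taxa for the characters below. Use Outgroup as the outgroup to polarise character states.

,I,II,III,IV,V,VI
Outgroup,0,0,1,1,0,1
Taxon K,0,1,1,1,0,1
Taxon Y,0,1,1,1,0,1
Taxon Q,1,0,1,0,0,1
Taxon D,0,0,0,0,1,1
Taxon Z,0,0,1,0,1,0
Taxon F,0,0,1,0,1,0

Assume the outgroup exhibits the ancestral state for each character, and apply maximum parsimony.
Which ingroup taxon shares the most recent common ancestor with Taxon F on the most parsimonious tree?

Taxon Z

Character polarity is set by the outgroup: the derived state is whichever differs from the outgroup's state, so for III, IV, VI the derived state is '0', and for the remaining characters it is '1'.
I (derived state '1') is unique to Taxon Q (autapomorphy; uninformative for grouping).
Only Taxon K and Taxon Y show the derived state '1' for II, supporting them as a clade.
III (derived state '0') is unique to Taxon D (autapomorphy; uninformative for grouping).
IV: derived state '0' in Taxon D, Taxon F, Taxon Q, and Taxon Z only — synapomorphy for {Taxon D, Taxon F, Taxon Q, Taxon Z}.
V: derived state '1' in Taxon D, Taxon F, and Taxon Z only — synapomorphy for {Taxon D, Taxon F, Taxon Z}.
Only Taxon F and Taxon Z show the derived state '0' for VI, supporting them as a clade.
Most parsimonious ingroup topology: ((Taxon K,Taxon Y),(Taxon Q,(Taxon D,(Taxon Z,Taxon F)))).
Taxon F and Taxon Z form a cherry on this tree, so they are sister taxa.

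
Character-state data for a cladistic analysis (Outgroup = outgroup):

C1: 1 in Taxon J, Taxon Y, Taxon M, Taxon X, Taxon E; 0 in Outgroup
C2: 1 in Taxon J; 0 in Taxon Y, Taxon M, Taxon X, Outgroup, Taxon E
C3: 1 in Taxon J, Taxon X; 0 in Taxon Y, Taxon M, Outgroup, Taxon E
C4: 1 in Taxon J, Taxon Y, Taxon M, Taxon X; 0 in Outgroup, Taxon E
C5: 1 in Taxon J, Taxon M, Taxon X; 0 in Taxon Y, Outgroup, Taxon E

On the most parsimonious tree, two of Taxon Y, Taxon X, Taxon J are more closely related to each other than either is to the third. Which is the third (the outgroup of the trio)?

Taxon Y

The outgroup has state '0' for every character, so '1' is the derived state throughout.
C1 (derived state '1') is shared by all ingroup taxa — unites the whole ingroup.
C2 (derived state '1') is unique to Taxon J (autapomorphy; uninformative for grouping).
C3 (derived state '1') is shared by Taxon J and Taxon X — a synapomorphy uniting that clade.
C4 (derived state '1') is shared by Taxon J, Taxon M, Taxon X, and Taxon Y — a synapomorphy uniting that clade.
Only Taxon J, Taxon M, and Taxon X show the derived state '1' for C5, supporting them as a clade.
Most parsimonious ingroup topology: (((Taxon M,(Taxon J,Taxon X)),Taxon Y),Taxon E).
Taxon J and Taxon X share a more recent common ancestor with each other than either does with Taxon Y, so Taxon Y is the least closely related of the three.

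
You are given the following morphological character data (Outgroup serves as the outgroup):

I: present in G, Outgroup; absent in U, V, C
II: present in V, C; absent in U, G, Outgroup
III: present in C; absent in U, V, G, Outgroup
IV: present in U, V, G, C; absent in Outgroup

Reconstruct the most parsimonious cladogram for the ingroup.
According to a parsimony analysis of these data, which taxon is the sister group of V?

C

Character polarity is set by the outgroup: the derived state is whichever differs from the outgroup's state, so for I the derived state is 'absent', and for the remaining characters it is 'present'.
I: derived state 'absent' in C, U, and V only — synapomorphy for {C, U, V}.
II: derived state 'present' in C and V only — synapomorphy for {C, V}.
III: derived state 'present' in C only — an autapomorphy, so it tells us nothing about relationships among taxa.
IV (derived state 'present') is shared by all ingroup taxa — unites the whole ingroup.
Most parsimonious ingroup topology: (((V,C),U),G).
V and C form a cherry on this tree, so they are sister taxa.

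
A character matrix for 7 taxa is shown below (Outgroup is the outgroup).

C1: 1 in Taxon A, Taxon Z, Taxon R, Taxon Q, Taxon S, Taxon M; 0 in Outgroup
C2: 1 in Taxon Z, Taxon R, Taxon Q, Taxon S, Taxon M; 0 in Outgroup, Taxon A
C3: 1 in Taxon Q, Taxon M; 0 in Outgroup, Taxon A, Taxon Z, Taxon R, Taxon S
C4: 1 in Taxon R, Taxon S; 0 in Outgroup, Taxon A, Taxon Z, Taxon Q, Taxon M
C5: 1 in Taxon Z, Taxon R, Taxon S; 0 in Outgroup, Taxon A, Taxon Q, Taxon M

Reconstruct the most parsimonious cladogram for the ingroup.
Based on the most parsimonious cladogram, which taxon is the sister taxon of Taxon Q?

Taxon M

The outgroup has state '0' for every character, so '1' is the derived state throughout.
C1 (derived state '1') is shared by all ingroup taxa — unites the whole ingroup.
C2: derived state '1' in Taxon M, Taxon Q, Taxon R, Taxon S, and Taxon Z only — synapomorphy for {Taxon M, Taxon Q, Taxon R, Taxon S, Taxon Z}.
Only Taxon M and Taxon Q show the derived state '1' for C3, supporting them as a clade.
Only Taxon R and Taxon S show the derived state '1' for C4, supporting them as a clade.
Only Taxon R, Taxon S, and Taxon Z show the derived state '1' for C5, supporting them as a clade.
Most parsimonious ingroup topology: (Taxon A,((Taxon Z,(Taxon R,Taxon S)),(Taxon Q,Taxon M))).
Taxon Q and Taxon M form a cherry on this tree, so they are sister taxa.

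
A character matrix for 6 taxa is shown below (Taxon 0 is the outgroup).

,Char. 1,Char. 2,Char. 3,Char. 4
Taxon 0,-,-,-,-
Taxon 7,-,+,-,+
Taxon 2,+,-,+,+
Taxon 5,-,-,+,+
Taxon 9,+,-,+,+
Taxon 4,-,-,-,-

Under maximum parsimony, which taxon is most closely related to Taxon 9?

The outgroup has state '-' for every character, so '+' is the derived state throughout.
Char. 1 (derived state '+') is shared by Taxon 2 and Taxon 9 — a synapomorphy uniting that clade.
Char. 2: derived state '+' in Taxon 7 only — an autapomorphy, so it tells us nothing about relationships among taxa.
Char. 3: derived state '+' in Taxon 2, Taxon 5, and Taxon 9 only — synapomorphy for {Taxon 2, Taxon 5, Taxon 9}.
Char. 4: derived state '+' in Taxon 2, Taxon 5, Taxon 7, and Taxon 9 only — synapomorphy for {Taxon 2, Taxon 5, Taxon 7, Taxon 9}.
Most parsimonious ingroup topology: ((Taxon 7,((Taxon 2,Taxon 9),Taxon 5)),Taxon 4).
Taxon 9 and Taxon 2 form a cherry on this tree, so they are sister taxa.

Taxon 2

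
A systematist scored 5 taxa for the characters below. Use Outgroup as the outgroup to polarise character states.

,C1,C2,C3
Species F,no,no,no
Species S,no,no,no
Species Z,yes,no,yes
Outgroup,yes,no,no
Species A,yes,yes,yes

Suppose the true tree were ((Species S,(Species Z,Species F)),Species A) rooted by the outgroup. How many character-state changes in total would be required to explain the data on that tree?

5

Map each character onto ((Species S,(Species Z,Species F)),Species A) (rooted by Outgroup) and count the minimum state changes it requires (Fitch parsimony):
C1: 2; C2: 1; C3: 2.
Total tree length = 5.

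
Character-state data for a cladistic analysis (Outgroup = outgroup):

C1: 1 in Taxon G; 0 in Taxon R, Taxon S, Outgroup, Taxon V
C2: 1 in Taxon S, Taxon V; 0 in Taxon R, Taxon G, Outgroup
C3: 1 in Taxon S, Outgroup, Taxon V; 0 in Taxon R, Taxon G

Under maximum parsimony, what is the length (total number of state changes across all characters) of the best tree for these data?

3

Character polarity is set by the outgroup: the derived state is whichever differs from the outgroup's state, so for C3 the derived state is '0', and for the remaining characters it is '1'.
C1 (derived state '1') is unique to Taxon G (autapomorphy; uninformative for grouping).
Only Taxon S and Taxon V show the derived state '1' for C2, supporting them as a clade.
C3: derived state '0' in Taxon G and Taxon R only — synapomorphy for {Taxon G, Taxon R}.
Most parsimonious ingroup topology: ((Taxon V,Taxon S),(Taxon R,Taxon G)).
Changes per character on this tree: C1: 1; C2: 1; C3: 1.
Total = 3.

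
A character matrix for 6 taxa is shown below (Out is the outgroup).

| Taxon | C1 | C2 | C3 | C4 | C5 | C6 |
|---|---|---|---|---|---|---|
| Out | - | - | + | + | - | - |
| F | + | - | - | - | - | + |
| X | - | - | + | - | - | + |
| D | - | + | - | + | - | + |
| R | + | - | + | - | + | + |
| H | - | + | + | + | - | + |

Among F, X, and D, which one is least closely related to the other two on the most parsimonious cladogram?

D

Character polarity is set by the outgroup: the derived state is whichever differs from the outgroup's state, so for C3, C4 the derived state is '-', and for the remaining characters it is '+'.
C1 (derived state '+') is shared by F and R — a synapomorphy uniting that clade.
C2: derived state '+' in D and H only — synapomorphy for {D, H}.
C3 groups D and F, which is incompatible with the clades supported by the remaining characters; treating it as convergent (homoplasy) costs fewer steps than any alternative tree.
C4 (derived state '-') is shared by F, R, and X — a synapomorphy uniting that clade.
C5: derived state '+' in R only — an autapomorphy, so it tells us nothing about relationships among taxa.
All ingroup taxa share the derived state '+' for C6; it defines the ingroup but does not resolve relationships within it.
Most parsimonious ingroup topology: (((F,R),X),(D,H)).
X and F share a more recent common ancestor with each other than either does with D, so D is the least closely related of the three.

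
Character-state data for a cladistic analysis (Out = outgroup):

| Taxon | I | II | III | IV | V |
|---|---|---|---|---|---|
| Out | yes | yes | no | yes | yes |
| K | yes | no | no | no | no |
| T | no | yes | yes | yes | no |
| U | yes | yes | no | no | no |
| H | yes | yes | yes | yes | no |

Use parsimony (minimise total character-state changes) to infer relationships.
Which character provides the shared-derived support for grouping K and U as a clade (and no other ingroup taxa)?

Character polarity is set by the outgroup: the derived state is whichever differs from the outgroup's state, so for I, II, IV, V the derived state is 'no', and for the remaining characters it is 'yes'.
I (derived state 'no') is unique to T (autapomorphy; uninformative for grouping).
II: derived state 'no' in K only — an autapomorphy, so it tells us nothing about relationships among taxa.
III (derived state 'yes') is shared by H and T — a synapomorphy uniting that clade.
Only K and U show the derived state 'no' for IV, supporting them as a clade.
All ingroup taxa share the derived state 'no' for V; it defines the ingroup but does not resolve relationships within it.
Most parsimonious ingroup topology: ((H,T),(U,K)).
The clade {K, U} is supported by IV: its derived state 'no' occurs in exactly those taxa and in no other taxon (including the outgroup).

IV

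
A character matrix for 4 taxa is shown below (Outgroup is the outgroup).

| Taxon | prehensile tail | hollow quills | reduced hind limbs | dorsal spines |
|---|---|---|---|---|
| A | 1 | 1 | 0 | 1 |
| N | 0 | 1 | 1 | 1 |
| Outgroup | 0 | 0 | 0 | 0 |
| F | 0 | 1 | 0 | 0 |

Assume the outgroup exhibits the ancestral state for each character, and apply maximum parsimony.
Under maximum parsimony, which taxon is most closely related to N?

The outgroup has state '0' for every character, so '1' is the derived state throughout.
prehensile tail (derived state '1') is unique to A (autapomorphy; uninformative for grouping).
hollow quills (derived state '1') is shared by all ingroup taxa — unites the whole ingroup.
reduced hind limbs (derived state '1') is unique to N (autapomorphy; uninformative for grouping).
dorsal spines: derived state '1' in A and N only — synapomorphy for {A, N}.
Most parsimonious ingroup topology: (F,(N,A)).
N and A form a cherry on this tree, so they are sister taxa.

A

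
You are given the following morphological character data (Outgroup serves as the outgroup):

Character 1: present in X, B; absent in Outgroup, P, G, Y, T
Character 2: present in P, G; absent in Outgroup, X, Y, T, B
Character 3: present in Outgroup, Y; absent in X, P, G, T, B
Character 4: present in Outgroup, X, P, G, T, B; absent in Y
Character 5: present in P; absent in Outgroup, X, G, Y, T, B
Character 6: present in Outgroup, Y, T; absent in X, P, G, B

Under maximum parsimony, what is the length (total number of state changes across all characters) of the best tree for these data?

6

Character polarity is set by the outgroup: the derived state is whichever differs from the outgroup's state, so for Character 3, Character 4, Character 6 the derived state is 'absent', and for the remaining characters it is 'present'.
Character 1: derived state 'present' in B and X only — synapomorphy for {B, X}.
Character 2: derived state 'present' in G and P only — synapomorphy for {G, P}.
Only B, G, P, T, and X show the derived state 'absent' for Character 3, supporting them as a clade.
Character 4 (derived state 'absent') is unique to Y (autapomorphy; uninformative for grouping).
Character 5 (derived state 'present') is unique to P (autapomorphy; uninformative for grouping).
Character 6: derived state 'absent' in B, G, P, and X only — synapomorphy for {B, G, P, X}.
Most parsimonious ingroup topology: ((((X,B),(P,G)),T),Y).
Changes per character on this tree: Character 1: 1; Character 2: 1; Character 3: 1; Character 4: 1; Character 5: 1; Character 6: 1.
Total = 6.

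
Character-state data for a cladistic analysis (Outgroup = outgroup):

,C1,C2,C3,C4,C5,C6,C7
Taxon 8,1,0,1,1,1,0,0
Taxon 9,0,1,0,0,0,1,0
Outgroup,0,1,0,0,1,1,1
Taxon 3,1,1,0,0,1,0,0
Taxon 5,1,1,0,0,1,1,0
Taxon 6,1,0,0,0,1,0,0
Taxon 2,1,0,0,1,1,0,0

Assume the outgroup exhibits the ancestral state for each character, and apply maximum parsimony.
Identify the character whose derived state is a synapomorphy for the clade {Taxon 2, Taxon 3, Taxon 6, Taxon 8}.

C6

Character polarity is set by the outgroup: the derived state is whichever differs from the outgroup's state, so for C2, C5, C6, C7 the derived state is '0', and for the remaining characters it is '1'.
C1: derived state '1' in Taxon 2, Taxon 3, Taxon 5, Taxon 6, and Taxon 8 only — synapomorphy for {Taxon 2, Taxon 3, Taxon 5, Taxon 6, Taxon 8}.
Only Taxon 2, Taxon 6, and Taxon 8 show the derived state '0' for C2, supporting them as a clade.
C3: derived state '1' in Taxon 8 only — an autapomorphy, so it tells us nothing about relationships among taxa.
Only Taxon 2 and Taxon 8 show the derived state '1' for C4, supporting them as a clade.
C5: derived state '0' in Taxon 9 only — an autapomorphy, so it tells us nothing about relationships among taxa.
C6: derived state '0' in Taxon 2, Taxon 3, Taxon 6, and Taxon 8 only — synapomorphy for {Taxon 2, Taxon 3, Taxon 6, Taxon 8}.
C7 (derived state '0') is shared by all ingroup taxa — unites the whole ingroup.
Most parsimonious ingroup topology: ((Taxon 5,(((Taxon 2,Taxon 8),Taxon 6),Taxon 3)),Taxon 9).
The clade {Taxon 2, Taxon 3, Taxon 6, Taxon 8} is supported by C6: its derived state '0' occurs in exactly those taxa and in no other taxon (including the outgroup).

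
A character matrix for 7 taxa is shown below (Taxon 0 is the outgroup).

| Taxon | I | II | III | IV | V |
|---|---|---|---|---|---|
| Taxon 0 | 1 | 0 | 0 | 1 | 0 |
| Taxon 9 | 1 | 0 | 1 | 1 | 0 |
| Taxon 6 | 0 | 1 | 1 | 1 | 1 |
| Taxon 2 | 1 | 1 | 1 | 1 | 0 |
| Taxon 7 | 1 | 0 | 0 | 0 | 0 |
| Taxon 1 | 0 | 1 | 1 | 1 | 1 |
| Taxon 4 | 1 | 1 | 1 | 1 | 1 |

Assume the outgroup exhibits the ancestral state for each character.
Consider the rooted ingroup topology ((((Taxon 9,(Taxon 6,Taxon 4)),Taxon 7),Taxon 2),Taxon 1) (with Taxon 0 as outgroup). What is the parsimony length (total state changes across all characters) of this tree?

10

Map each character onto ((((Taxon 9,(Taxon 6,Taxon 4)),Taxon 7),Taxon 2),Taxon 1) (rooted by Taxon 0) and count the minimum state changes it requires (Fitch parsimony):
I: 2; II: 3; III: 2; IV: 1; V: 2.
Total tree length = 10.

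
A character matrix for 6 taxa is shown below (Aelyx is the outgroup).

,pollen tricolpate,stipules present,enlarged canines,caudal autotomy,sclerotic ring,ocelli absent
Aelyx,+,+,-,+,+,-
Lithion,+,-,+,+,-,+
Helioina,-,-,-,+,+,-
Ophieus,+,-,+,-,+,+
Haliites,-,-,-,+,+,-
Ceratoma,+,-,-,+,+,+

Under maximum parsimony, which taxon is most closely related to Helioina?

Character polarity is set by the outgroup: the derived state is whichever differs from the outgroup's state, so for pollen tricolpate, stipules present, caudal autotomy, sclerotic ring the derived state is '-', and for the remaining characters it is '+'.
pollen tricolpate (derived state '-') is shared by Haliites and Helioina — a synapomorphy uniting that clade.
All ingroup taxa share the derived state '-' for stipules present; it defines the ingroup but does not resolve relationships within it.
enlarged canines (derived state '+') is shared by Lithion and Ophieus — a synapomorphy uniting that clade.
caudal autotomy: derived state '-' in Ophieus only — an autapomorphy, so it tells us nothing about relationships among taxa.
sclerotic ring (derived state '-') is unique to Lithion (autapomorphy; uninformative for grouping).
ocelli absent (derived state '+') is shared by Ceratoma, Lithion, and Ophieus — a synapomorphy uniting that clade.
Most parsimonious ingroup topology: (((Lithion,Ophieus),Ceratoma),(Helioina,Haliites)).
Helioina and Haliites form a cherry on this tree, so they are sister taxa.

Haliites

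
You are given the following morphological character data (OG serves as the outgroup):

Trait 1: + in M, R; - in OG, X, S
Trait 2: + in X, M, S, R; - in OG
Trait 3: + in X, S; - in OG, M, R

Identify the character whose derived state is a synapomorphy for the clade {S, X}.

The outgroup has state '-' for every character, so '+' is the derived state throughout.
Only M and R show the derived state '+' for Trait 1, supporting them as a clade.
All ingroup taxa share the derived state '+' for Trait 2; it defines the ingroup but does not resolve relationships within it.
Only S and X show the derived state '+' for Trait 3, supporting them as a clade.
Most parsimonious ingroup topology: ((X,S),(M,R)).
The clade {S, X} is supported by Trait 3: its derived state '+' occurs in exactly those taxa and in no other taxon (including the outgroup).

Trait 3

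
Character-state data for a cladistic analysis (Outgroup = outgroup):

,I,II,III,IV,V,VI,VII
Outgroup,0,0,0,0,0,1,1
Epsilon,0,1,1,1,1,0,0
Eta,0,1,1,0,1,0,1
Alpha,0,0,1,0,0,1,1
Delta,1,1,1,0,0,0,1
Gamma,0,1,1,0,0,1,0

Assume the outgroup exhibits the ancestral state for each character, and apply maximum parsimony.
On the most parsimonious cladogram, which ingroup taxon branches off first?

Character polarity is set by the outgroup: the derived state is whichever differs from the outgroup's state, so for VI, VII the derived state is '0', and for the remaining characters it is '1'.
I: derived state '1' in Delta only — an autapomorphy, so it tells us nothing about relationships among taxa.
II: derived state '1' in Delta, Epsilon, Eta, and Gamma only — synapomorphy for {Delta, Epsilon, Eta, Gamma}.
All ingroup taxa share the derived state '1' for III; it defines the ingroup but does not resolve relationships within it.
IV (derived state '1') is unique to Epsilon (autapomorphy; uninformative for grouping).
Only Epsilon and Eta show the derived state '1' for V, supporting them as a clade.
VI: derived state '0' in Delta, Epsilon, and Eta only — synapomorphy for {Delta, Epsilon, Eta}.
VII (state '0') occurs in Epsilon and Gamma but conflicts with the nesting implied by the other characters — most parsimoniously interpreted as homoplasy.
Most parsimonious ingroup topology: ((((Epsilon,Eta),Delta),Gamma),Alpha).
Alpha is sister to the clade containing all other ingroup taxa, so it is the earliest-diverging (most basal) ingroup lineage.

Alpha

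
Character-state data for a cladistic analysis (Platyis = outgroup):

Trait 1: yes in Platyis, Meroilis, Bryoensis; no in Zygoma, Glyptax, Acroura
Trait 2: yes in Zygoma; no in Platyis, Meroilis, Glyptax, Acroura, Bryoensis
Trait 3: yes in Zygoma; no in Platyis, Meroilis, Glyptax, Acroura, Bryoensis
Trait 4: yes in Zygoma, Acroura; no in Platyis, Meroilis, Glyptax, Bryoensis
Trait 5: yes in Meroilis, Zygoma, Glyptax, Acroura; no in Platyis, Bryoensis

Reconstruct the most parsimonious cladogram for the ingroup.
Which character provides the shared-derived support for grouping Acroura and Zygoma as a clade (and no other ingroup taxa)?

Character polarity is set by the outgroup: the derived state is whichever differs from the outgroup's state, so for Trait 1 the derived state is 'no', and for the remaining characters it is 'yes'.
Trait 1: derived state 'no' in Acroura, Glyptax, and Zygoma only — synapomorphy for {Acroura, Glyptax, Zygoma}.
Trait 2: derived state 'yes' in Zygoma only — an autapomorphy, so it tells us nothing about relationships among taxa.
Trait 3: derived state 'yes' in Zygoma only — an autapomorphy, so it tells us nothing about relationships among taxa.
Only Acroura and Zygoma show the derived state 'yes' for Trait 4, supporting them as a clade.
Trait 5 (derived state 'yes') is shared by Acroura, Glyptax, Meroilis, and Zygoma — a synapomorphy uniting that clade.
Most parsimonious ingroup topology: ((Meroilis,((Zygoma,Acroura),Glyptax)),Bryoensis).
The clade {Acroura, Zygoma} is supported by Trait 4: its derived state 'yes' occurs in exactly those taxa and in no other taxon (including the outgroup).

Trait 4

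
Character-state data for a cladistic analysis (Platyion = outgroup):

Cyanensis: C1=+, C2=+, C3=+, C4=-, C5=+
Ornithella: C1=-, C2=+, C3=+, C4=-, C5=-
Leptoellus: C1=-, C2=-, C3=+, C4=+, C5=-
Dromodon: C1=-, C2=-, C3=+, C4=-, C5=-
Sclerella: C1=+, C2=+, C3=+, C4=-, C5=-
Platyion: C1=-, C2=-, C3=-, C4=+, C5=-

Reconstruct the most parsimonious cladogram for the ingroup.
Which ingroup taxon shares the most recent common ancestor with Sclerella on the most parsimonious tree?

Cyanensis

Character polarity is set by the outgroup: the derived state is whichever differs from the outgroup's state, so for C4 the derived state is '-', and for the remaining characters it is '+'.
C1: derived state '+' in Cyanensis and Sclerella only — synapomorphy for {Cyanensis, Sclerella}.
Only Cyanensis, Ornithella, and Sclerella show the derived state '+' for C2, supporting them as a clade.
C3 (derived state '+') is shared by all ingroup taxa — unites the whole ingroup.
C4: derived state '-' in Cyanensis, Dromodon, Ornithella, and Sclerella only — synapomorphy for {Cyanensis, Dromodon, Ornithella, Sclerella}.
C5 (derived state '+') is unique to Cyanensis (autapomorphy; uninformative for grouping).
Most parsimonious ingroup topology: ((Dromodon,((Sclerella,Cyanensis),Ornithella)),Leptoellus).
Sclerella and Cyanensis form a cherry on this tree, so they are sister taxa.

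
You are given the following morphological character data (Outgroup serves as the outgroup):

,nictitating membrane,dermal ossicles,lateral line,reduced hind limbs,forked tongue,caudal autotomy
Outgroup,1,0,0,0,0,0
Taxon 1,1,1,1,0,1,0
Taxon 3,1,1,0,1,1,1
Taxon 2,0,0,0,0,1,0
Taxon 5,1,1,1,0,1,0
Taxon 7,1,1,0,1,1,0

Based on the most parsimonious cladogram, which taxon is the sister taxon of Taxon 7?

Taxon 3

Character polarity is set by the outgroup: the derived state is whichever differs from the outgroup's state, so for nictitating membrane the derived state is '0', and for the remaining characters it is '1'.
nictitating membrane: derived state '0' in Taxon 2 only — an autapomorphy, so it tells us nothing about relationships among taxa.
dermal ossicles (derived state '1') is shared by Taxon 1, Taxon 3, Taxon 5, and Taxon 7 — a synapomorphy uniting that clade.
lateral line: derived state '1' in Taxon 1 and Taxon 5 only — synapomorphy for {Taxon 1, Taxon 5}.
reduced hind limbs: derived state '1' in Taxon 3 and Taxon 7 only — synapomorphy for {Taxon 3, Taxon 7}.
forked tongue (derived state '1') is shared by all ingroup taxa — unites the whole ingroup.
caudal autotomy: derived state '1' in Taxon 3 only — an autapomorphy, so it tells us nothing about relationships among taxa.
Most parsimonious ingroup topology: (((Taxon 1,Taxon 5),(Taxon 3,Taxon 7)),Taxon 2).
Taxon 7 and Taxon 3 form a cherry on this tree, so they are sister taxa.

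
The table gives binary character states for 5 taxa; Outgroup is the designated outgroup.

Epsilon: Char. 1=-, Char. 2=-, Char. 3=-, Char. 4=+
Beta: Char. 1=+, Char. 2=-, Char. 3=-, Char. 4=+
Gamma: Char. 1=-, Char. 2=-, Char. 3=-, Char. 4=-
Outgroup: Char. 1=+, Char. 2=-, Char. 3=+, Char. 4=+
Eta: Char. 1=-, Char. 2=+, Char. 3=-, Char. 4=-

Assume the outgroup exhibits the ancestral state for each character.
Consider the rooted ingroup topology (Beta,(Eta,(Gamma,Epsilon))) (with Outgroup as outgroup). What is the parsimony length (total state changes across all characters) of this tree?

5

Map each character onto (Beta,(Eta,(Gamma,Epsilon))) (rooted by Outgroup) and count the minimum state changes it requires (Fitch parsimony):
Char. 1: 1; Char. 2: 1; Char. 3: 1; Char. 4: 2.
Total tree length = 5.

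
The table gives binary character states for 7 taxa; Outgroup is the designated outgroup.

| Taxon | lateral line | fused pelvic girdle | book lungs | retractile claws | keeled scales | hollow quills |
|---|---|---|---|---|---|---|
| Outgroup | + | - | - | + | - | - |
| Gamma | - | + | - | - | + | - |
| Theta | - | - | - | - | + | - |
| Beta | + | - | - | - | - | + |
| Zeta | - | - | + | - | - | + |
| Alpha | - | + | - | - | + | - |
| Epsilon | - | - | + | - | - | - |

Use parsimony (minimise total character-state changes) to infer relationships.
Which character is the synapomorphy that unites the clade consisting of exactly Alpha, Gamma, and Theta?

Character polarity is set by the outgroup: the derived state is whichever differs from the outgroup's state, so for lateral line, retractile claws the derived state is '-', and for the remaining characters it is '+'.
Only Alpha, Epsilon, Gamma, Theta, and Zeta show the derived state '-' for lateral line, supporting them as a clade.
Only Alpha and Gamma show the derived state '+' for fused pelvic girdle, supporting them as a clade.
book lungs (derived state '+') is shared by Epsilon and Zeta — a synapomorphy uniting that clade.
retractile claws (derived state '-') is shared by all ingroup taxa — unites the whole ingroup.
keeled scales (derived state '+') is shared by Alpha, Gamma, and Theta — a synapomorphy uniting that clade.
hollow quills (state '+') occurs in Beta and Zeta but conflicts with the nesting implied by the other characters — most parsimoniously interpreted as homoplasy.
Most parsimonious ingroup topology: ((((Gamma,Alpha),Theta),(Zeta,Epsilon)),Beta).
The clade {Alpha, Gamma, Theta} is supported by keeled scales: its derived state '+' occurs in exactly those taxa and in no other taxon (including the outgroup).

keeled scales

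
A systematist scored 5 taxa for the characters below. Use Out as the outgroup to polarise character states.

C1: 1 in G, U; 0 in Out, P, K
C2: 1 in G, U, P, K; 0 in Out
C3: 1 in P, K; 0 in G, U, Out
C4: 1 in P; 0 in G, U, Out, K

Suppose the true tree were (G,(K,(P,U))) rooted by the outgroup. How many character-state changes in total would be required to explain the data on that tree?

6

Map each character onto (G,(K,(P,U))) (rooted by Out) and count the minimum state changes it requires (Fitch parsimony):
C1: 2; C2: 1; C3: 2; C4: 1.
Total tree length = 6.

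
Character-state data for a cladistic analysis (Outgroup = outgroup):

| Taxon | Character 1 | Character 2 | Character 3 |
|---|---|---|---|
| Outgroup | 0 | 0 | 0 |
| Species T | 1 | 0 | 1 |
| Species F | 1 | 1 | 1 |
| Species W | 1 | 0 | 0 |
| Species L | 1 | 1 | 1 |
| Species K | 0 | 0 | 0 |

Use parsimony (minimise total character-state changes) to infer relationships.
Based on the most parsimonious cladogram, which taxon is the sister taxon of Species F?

Species L

The outgroup has state '0' for every character, so '1' is the derived state throughout.
Only Species F, Species L, Species T, and Species W show the derived state '1' for Character 1, supporting them as a clade.
Character 2: derived state '1' in Species F and Species L only — synapomorphy for {Species F, Species L}.
Character 3 (derived state '1') is shared by Species F, Species L, and Species T — a synapomorphy uniting that clade.
Most parsimonious ingroup topology: (((Species T,(Species F,Species L)),Species W),Species K).
Species F and Species L form a cherry on this tree, so they are sister taxa.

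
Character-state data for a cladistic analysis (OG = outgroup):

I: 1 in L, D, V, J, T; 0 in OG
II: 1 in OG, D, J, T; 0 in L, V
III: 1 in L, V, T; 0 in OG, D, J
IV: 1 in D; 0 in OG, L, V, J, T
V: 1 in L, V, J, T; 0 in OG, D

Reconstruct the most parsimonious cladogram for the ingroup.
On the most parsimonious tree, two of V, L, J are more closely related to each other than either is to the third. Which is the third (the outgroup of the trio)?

Character polarity is set by the outgroup: the derived state is whichever differs from the outgroup's state, so for II the derived state is '0', and for the remaining characters it is '1'.
All ingroup taxa share the derived state '1' for I; it defines the ingroup but does not resolve relationships within it.
II: derived state '0' in L and V only — synapomorphy for {L, V}.
III: derived state '1' in L, T, and V only — synapomorphy for {L, T, V}.
IV: derived state '1' in D only — an autapomorphy, so it tells us nothing about relationships among taxa.
V (derived state '1') is shared by J, L, T, and V — a synapomorphy uniting that clade.
Most parsimonious ingroup topology: ((((L,V),T),J),D).
L and V share a more recent common ancestor with each other than either does with J, so J is the least closely related of the three.

J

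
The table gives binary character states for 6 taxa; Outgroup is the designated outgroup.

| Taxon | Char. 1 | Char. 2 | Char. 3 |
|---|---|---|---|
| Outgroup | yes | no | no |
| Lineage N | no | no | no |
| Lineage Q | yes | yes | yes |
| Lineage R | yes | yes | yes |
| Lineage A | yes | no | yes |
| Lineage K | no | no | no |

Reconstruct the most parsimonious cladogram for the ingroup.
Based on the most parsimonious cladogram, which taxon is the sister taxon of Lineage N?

Lineage K

Character polarity is set by the outgroup: the derived state is whichever differs from the outgroup's state, so for Char. 1 the derived state is 'no', and for the remaining characters it is 'yes'.
Char. 1: derived state 'no' in Lineage K and Lineage N only — synapomorphy for {Lineage K, Lineage N}.
Char. 2 (derived state 'yes') is shared by Lineage Q and Lineage R — a synapomorphy uniting that clade.
Only Lineage A, Lineage Q, and Lineage R show the derived state 'yes' for Char. 3, supporting them as a clade.
Most parsimonious ingroup topology: ((Lineage N,Lineage K),((Lineage Q,Lineage R),Lineage A)).
Lineage N and Lineage K form a cherry on this tree, so they are sister taxa.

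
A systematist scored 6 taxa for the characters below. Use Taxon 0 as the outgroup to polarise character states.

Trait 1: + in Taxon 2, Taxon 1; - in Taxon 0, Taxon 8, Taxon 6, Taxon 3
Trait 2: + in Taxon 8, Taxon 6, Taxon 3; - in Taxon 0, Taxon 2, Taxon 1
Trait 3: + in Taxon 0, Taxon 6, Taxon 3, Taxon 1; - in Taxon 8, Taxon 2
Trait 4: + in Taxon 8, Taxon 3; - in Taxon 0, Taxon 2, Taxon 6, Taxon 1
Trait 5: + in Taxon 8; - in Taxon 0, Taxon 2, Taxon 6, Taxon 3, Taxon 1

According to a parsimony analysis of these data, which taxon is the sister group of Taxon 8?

Character polarity is set by the outgroup: the derived state is whichever differs from the outgroup's state, so for Trait 3 the derived state is '-', and for the remaining characters it is '+'.
Trait 1: derived state '+' in Taxon 1 and Taxon 2 only — synapomorphy for {Taxon 1, Taxon 2}.
Only Taxon 3, Taxon 6, and Taxon 8 show the derived state '+' for Trait 2, supporting them as a clade.
Trait 3 groups Taxon 2 and Taxon 8, which is incompatible with the clades supported by the remaining characters; treating it as convergent (homoplasy) costs fewer steps than any alternative tree.
Only Taxon 3 and Taxon 8 show the derived state '+' for Trait 4, supporting them as a clade.
Trait 5 (derived state '+') is unique to Taxon 8 (autapomorphy; uninformative for grouping).
Most parsimonious ingroup topology: (((Taxon 8,Taxon 3),Taxon 6),(Taxon 2,Taxon 1)).
Taxon 8 and Taxon 3 form a cherry on this tree, so they are sister taxa.

Taxon 3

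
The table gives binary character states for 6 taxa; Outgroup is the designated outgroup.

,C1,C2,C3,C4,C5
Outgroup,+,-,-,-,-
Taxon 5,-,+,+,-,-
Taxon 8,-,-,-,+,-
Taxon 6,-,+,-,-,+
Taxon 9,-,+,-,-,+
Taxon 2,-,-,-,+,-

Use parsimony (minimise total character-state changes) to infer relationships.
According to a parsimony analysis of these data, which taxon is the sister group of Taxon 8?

Taxon 2

Character polarity is set by the outgroup: the derived state is whichever differs from the outgroup's state, so for C1 the derived state is '-', and for the remaining characters it is '+'.
C1 (derived state '-') is shared by all ingroup taxa — unites the whole ingroup.
Only Taxon 5, Taxon 6, and Taxon 9 show the derived state '+' for C2, supporting them as a clade.
C3 (derived state '+') is unique to Taxon 5 (autapomorphy; uninformative for grouping).
Only Taxon 2 and Taxon 8 show the derived state '+' for C4, supporting them as a clade.
Only Taxon 6 and Taxon 9 show the derived state '+' for C5, supporting them as a clade.
Most parsimonious ingroup topology: ((Taxon 5,(Taxon 9,Taxon 6)),(Taxon 2,Taxon 8)).
Taxon 8 and Taxon 2 form a cherry on this tree, so they are sister taxa.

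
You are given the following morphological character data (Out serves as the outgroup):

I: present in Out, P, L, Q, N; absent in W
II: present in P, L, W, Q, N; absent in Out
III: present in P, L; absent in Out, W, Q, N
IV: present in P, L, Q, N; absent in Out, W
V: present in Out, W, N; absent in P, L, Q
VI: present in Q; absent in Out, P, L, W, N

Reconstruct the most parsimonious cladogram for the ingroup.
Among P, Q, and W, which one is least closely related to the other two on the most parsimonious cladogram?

W

Character polarity is set by the outgroup: the derived state is whichever differs from the outgroup's state, so for I, V the derived state is 'absent', and for the remaining characters it is 'present'.
I: derived state 'absent' in W only — an autapomorphy, so it tells us nothing about relationships among taxa.
II (derived state 'present') is shared by all ingroup taxa — unites the whole ingroup.
III (derived state 'present') is shared by L and P — a synapomorphy uniting that clade.
Only L, N, P, and Q show the derived state 'present' for IV, supporting them as a clade.
V: derived state 'absent' in L, P, and Q only — synapomorphy for {L, P, Q}.
VI (derived state 'present') is unique to Q (autapomorphy; uninformative for grouping).
Most parsimonious ingroup topology: ((((P,L),Q),N),W).
Q and P share a more recent common ancestor with each other than either does with W, so W is the least closely related of the three.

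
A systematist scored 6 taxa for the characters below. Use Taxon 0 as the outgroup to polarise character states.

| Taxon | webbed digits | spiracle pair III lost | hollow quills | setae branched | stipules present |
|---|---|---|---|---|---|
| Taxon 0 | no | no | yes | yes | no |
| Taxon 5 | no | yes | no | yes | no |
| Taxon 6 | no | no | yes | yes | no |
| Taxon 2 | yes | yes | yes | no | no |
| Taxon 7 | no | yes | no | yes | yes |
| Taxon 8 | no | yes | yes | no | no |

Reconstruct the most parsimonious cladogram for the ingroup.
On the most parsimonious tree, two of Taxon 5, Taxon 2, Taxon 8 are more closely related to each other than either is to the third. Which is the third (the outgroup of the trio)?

Taxon 5

Character polarity is set by the outgroup: the derived state is whichever differs from the outgroup's state, so for hollow quills, setae branched the derived state is 'no', and for the remaining characters it is 'yes'.
webbed digits: derived state 'yes' in Taxon 2 only — an autapomorphy, so it tells us nothing about relationships among taxa.
Only Taxon 2, Taxon 5, Taxon 7, and Taxon 8 show the derived state 'yes' for spiracle pair III lost, supporting them as a clade.
hollow quills (derived state 'no') is shared by Taxon 5 and Taxon 7 — a synapomorphy uniting that clade.
setae branched (derived state 'no') is shared by Taxon 2 and Taxon 8 — a synapomorphy uniting that clade.
stipules present: derived state 'yes' in Taxon 7 only — an autapomorphy, so it tells us nothing about relationships among taxa.
Most parsimonious ingroup topology: (((Taxon 5,Taxon 7),(Taxon 2,Taxon 8)),Taxon 6).
Taxon 8 and Taxon 2 share a more recent common ancestor with each other than either does with Taxon 5, so Taxon 5 is the least closely related of the three.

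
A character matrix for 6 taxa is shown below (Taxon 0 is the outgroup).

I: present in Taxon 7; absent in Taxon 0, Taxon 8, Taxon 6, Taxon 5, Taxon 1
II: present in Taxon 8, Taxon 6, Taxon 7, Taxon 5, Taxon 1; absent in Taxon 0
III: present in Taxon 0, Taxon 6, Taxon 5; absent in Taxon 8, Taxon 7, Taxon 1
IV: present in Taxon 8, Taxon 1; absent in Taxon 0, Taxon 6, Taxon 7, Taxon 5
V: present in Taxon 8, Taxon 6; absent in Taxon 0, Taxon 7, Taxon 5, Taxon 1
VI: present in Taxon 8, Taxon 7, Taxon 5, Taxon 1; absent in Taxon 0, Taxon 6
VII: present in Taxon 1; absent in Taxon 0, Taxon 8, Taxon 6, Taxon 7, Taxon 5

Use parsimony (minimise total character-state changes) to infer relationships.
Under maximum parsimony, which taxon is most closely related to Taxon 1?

Taxon 8

Character polarity is set by the outgroup: the derived state is whichever differs from the outgroup's state, so for III the derived state is 'absent', and for the remaining characters it is 'present'.
I: derived state 'present' in Taxon 7 only — an autapomorphy, so it tells us nothing about relationships among taxa.
All ingroup taxa share the derived state 'present' for II; it defines the ingroup but does not resolve relationships within it.
III (derived state 'absent') is shared by Taxon 1, Taxon 7, and Taxon 8 — a synapomorphy uniting that clade.
IV (derived state 'present') is shared by Taxon 1 and Taxon 8 — a synapomorphy uniting that clade.
V groups Taxon 6 and Taxon 8, which is incompatible with the clades supported by the remaining characters; treating it as convergent (homoplasy) costs fewer steps than any alternative tree.
VI: derived state 'present' in Taxon 1, Taxon 5, Taxon 7, and Taxon 8 only — synapomorphy for {Taxon 1, Taxon 5, Taxon 7, Taxon 8}.
VII (derived state 'present') is unique to Taxon 1 (autapomorphy; uninformative for grouping).
Most parsimonious ingroup topology: ((((Taxon 8,Taxon 1),Taxon 7),Taxon 5),Taxon 6).
Taxon 1 and Taxon 8 form a cherry on this tree, so they are sister taxa.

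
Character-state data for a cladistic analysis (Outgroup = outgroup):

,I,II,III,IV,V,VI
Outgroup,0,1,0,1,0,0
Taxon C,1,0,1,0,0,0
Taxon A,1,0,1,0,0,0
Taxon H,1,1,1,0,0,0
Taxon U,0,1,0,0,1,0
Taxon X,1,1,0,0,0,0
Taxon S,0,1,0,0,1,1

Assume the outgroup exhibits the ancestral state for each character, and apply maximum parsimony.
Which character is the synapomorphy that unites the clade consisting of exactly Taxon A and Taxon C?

Character polarity is set by the outgroup: the derived state is whichever differs from the outgroup's state, so for II, IV the derived state is '0', and for the remaining characters it is '1'.
Only Taxon A, Taxon C, Taxon H, and Taxon X show the derived state '1' for I, supporting them as a clade.
Only Taxon A and Taxon C show the derived state '0' for II, supporting them as a clade.
III: derived state '1' in Taxon A, Taxon C, and Taxon H only — synapomorphy for {Taxon A, Taxon C, Taxon H}.
IV (derived state '0') is shared by all ingroup taxa — unites the whole ingroup.
V (derived state '1') is shared by Taxon S and Taxon U — a synapomorphy uniting that clade.
VI (derived state '1') is unique to Taxon S (autapomorphy; uninformative for grouping).
Most parsimonious ingroup topology: ((((Taxon C,Taxon A),Taxon H),Taxon X),(Taxon U,Taxon S)).
The clade {Taxon A, Taxon C} is supported by II: its derived state '0' occurs in exactly those taxa and in no other taxon (including the outgroup).

II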